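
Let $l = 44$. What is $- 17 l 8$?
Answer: $-5984$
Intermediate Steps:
$- 17 l 8 = \left(-17\right) 44 \cdot 8 = \left(-748\right) 8 = -5984$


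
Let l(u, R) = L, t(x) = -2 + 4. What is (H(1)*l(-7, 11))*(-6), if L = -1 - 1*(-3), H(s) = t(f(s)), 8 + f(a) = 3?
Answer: -24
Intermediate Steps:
f(a) = -5 (f(a) = -8 + 3 = -5)
t(x) = 2
H(s) = 2
L = 2 (L = -1 + 3 = 2)
l(u, R) = 2
(H(1)*l(-7, 11))*(-6) = (2*2)*(-6) = 4*(-6) = -24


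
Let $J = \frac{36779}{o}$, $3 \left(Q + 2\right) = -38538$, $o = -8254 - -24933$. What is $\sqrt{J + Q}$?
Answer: $\frac{i \sqrt{3573559361827}}{16679} \approx 113.34 i$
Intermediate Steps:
$o = 16679$ ($o = -8254 + 24933 = 16679$)
$Q = -12848$ ($Q = -2 + \frac{1}{3} \left(-38538\right) = -2 - 12846 = -12848$)
$J = \frac{36779}{16679} \approx 2.2051$
$\sqrt{J + Q} = \sqrt{\frac{36779}{16679} - 12848} = \sqrt{- \frac{214255013}{16679}} = \frac{i \sqrt{3573559361827}}{16679}$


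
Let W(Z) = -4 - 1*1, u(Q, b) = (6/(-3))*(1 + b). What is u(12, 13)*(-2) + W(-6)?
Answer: 51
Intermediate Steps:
u(Q, b) = -2 - 2*b (u(Q, b) = (6*(-⅓))*(1 + b) = -2*(1 + b) = -2 - 2*b)
W(Z) = -5 (W(Z) = -4 - 1 = -5)
u(12, 13)*(-2) + W(-6) = (-2 - 2*13)*(-2) - 5 = (-2 - 26)*(-2) - 5 = -28*(-2) - 5 = 56 - 5 = 51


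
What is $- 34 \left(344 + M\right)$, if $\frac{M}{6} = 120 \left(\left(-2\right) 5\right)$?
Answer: $233104$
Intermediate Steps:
$M = -7200$ ($M = 6 \cdot 120 \left(\left(-2\right) 5\right) = 6 \cdot 120 \left(-10\right) = 6 \left(-1200\right) = -7200$)
$- 34 \left(344 + M\right) = - 34 \left(344 - 7200\right) = \left(-34\right) \left(-6856\right) = 233104$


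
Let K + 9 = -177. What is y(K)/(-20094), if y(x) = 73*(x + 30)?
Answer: 1898/3349 ≈ 0.56674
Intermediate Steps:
K = -186 (K = -9 - 177 = -186)
y(x) = 2190 + 73*x (y(x) = 73*(30 + x) = 2190 + 73*x)
y(K)/(-20094) = (2190 + 73*(-186))/(-20094) = (2190 - 13578)*(-1/20094) = -11388*(-1/20094) = 1898/3349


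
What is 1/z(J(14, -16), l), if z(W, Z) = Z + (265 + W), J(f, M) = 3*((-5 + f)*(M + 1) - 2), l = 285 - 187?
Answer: -1/48 ≈ -0.020833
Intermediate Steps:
l = 98
J(f, M) = -6 + 3*(1 + M)*(-5 + f) (J(f, M) = 3*((-5 + f)*(1 + M) - 2) = 3*((1 + M)*(-5 + f) - 2) = 3*(-2 + (1 + M)*(-5 + f)) = -6 + 3*(1 + M)*(-5 + f))
z(W, Z) = 265 + W + Z
1/z(J(14, -16), l) = 1/(265 + (-21 - 15*(-16) + 3*14 + 3*(-16)*14) + 98) = 1/(265 + (-21 + 240 + 42 - 672) + 98) = 1/(265 - 411 + 98) = 1/(-48) = -1/48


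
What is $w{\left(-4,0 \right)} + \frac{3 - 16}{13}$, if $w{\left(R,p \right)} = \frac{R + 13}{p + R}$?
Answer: $- \frac{13}{4} \approx -3.25$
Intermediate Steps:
$w{\left(R,p \right)} = \frac{13 + R}{R + p}$
$w{\left(-4,0 \right)} + \frac{3 - 16}{13} = \frac{13 - 4}{-4 + 0} + \frac{3 - 16}{13} = \frac{1}{-4} \cdot 9 + \frac{3 - 16}{13} = \left(- \frac{1}{4}\right) 9 + \frac{1}{13} \left(-13\right) = - \frac{9}{4} - 1 = - \frac{13}{4}$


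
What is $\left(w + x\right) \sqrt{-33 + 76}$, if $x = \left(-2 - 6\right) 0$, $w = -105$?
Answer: $- 105 \sqrt{43} \approx -688.53$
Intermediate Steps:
$x = 0$ ($x = \left(-8\right) 0 = 0$)
$\left(w + x\right) \sqrt{-33 + 76} = \left(-105 + 0\right) \sqrt{-33 + 76} = - 105 \sqrt{43}$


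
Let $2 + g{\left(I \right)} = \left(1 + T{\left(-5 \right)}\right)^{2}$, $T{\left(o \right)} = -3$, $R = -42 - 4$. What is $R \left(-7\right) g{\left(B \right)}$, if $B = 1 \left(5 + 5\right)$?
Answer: $644$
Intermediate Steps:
$R = -46$
$B = 10$ ($B = 1 \cdot 10 = 10$)
$g{\left(I \right)} = 2$ ($g{\left(I \right)} = -2 + \left(1 - 3\right)^{2} = -2 + \left(-2\right)^{2} = -2 + 4 = 2$)
$R \left(-7\right) g{\left(B \right)} = \left(-46\right) \left(-7\right) 2 = 322 \cdot 2 = 644$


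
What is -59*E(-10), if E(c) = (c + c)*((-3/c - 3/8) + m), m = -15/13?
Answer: -37701/26 ≈ -1450.0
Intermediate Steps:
m = -15/13 (m = -15*1/13 = -15/13 ≈ -1.1538)
E(c) = 2*c*(-159/104 - 3/c) (E(c) = (c + c)*((-3/c - 3/8) - 15/13) = (2*c)*((-3/c - 3*1/8) - 15/13) = (2*c)*((-3/c - 3/8) - 15/13) = (2*c)*((-3/8 - 3/c) - 15/13) = (2*c)*(-159/104 - 3/c) = 2*c*(-159/104 - 3/c))
-59*E(-10) = -59*(-6 - 159/52*(-10)) = -59*(-6 + 795/26) = -59*639/26 = -37701/26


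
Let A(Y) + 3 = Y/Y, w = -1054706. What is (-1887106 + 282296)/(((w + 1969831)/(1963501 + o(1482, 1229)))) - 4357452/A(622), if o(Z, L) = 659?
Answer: -46331879154/36605 ≈ -1.2657e+6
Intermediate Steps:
A(Y) = -2 (A(Y) = -3 + Y/Y = -3 + 1 = -2)
(-1887106 + 282296)/(((w + 1969831)/(1963501 + o(1482, 1229)))) - 4357452/A(622) = (-1887106 + 282296)/(((-1054706 + 1969831)/(1963501 + 659))) - 4357452/(-2) = -1604810/(915125/1964160) - 4357452*(-½) = -1604810/(915125*(1/1964160)) + 2178726 = -1604810/183025/392832 + 2178726 = -1604810*392832/183025 + 2178726 = -126084144384/36605 + 2178726 = -46331879154/36605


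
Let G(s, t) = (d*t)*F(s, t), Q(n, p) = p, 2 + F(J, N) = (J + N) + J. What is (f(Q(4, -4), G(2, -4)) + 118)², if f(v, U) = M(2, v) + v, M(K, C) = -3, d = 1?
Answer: 12321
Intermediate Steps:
F(J, N) = -2 + N + 2*J (F(J, N) = -2 + ((J + N) + J) = -2 + (N + 2*J) = -2 + N + 2*J)
G(s, t) = t*(-2 + t + 2*s) (G(s, t) = (1*t)*(-2 + t + 2*s) = t*(-2 + t + 2*s))
f(v, U) = -3 + v
(f(Q(4, -4), G(2, -4)) + 118)² = ((-3 - 4) + 118)² = (-7 + 118)² = 111² = 12321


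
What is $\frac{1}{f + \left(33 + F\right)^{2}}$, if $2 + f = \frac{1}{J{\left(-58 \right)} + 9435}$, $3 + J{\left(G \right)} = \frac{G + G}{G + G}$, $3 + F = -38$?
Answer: $\frac{9433}{584847} \approx 0.016129$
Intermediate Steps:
$F = -41$ ($F = -3 - 38 = -41$)
$J{\left(G \right)} = -2$ ($J{\left(G \right)} = -3 + \frac{G + G}{G + G} = -3 + \frac{2 G}{2 G} = -3 + 2 G \frac{1}{2 G} = -3 + 1 = -2$)
$f = - \frac{18865}{9433}$ ($f = -2 + \frac{1}{-2 + 9435} = -2 + \frac{1}{9433} = - \frac{18865}{9433} \approx -1.9999$)
$\frac{1}{f + \left(33 + F\right)^{2}} = \frac{1}{- \frac{18865}{9433} + \left(33 - 41\right)^{2}} = \frac{1}{- \frac{18865}{9433} + \left(-8\right)^{2}} = \frac{1}{- \frac{18865}{9433} + 64} = \frac{1}{\frac{584847}{9433}} = \frac{9433}{584847}$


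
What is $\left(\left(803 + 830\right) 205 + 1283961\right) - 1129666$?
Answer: $489060$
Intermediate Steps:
$\left(\left(803 + 830\right) 205 + 1283961\right) - 1129666 = \left(1633 \cdot 205 + 1283961\right) - 1129666 = \left(334765 + 1283961\right) - 1129666 = 1618726 - 1129666 = 489060$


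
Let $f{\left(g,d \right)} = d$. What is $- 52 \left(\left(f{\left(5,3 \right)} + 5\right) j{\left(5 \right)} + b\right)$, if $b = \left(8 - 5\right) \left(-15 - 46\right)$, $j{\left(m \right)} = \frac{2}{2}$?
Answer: $9100$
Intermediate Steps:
$j{\left(m \right)} = 1$ ($j{\left(m \right)} = 2 \cdot \frac{1}{2} = 1$)
$b = -183$ ($b = 3 \left(-61\right) = -183$)
$- 52 \left(\left(f{\left(5,3 \right)} + 5\right) j{\left(5 \right)} + b\right) = - 52 \left(\left(3 + 5\right) 1 - 183\right) = - 52 \left(8 \cdot 1 - 183\right) = - 52 \left(8 - 183\right) = \left(-52\right) \left(-175\right) = 9100$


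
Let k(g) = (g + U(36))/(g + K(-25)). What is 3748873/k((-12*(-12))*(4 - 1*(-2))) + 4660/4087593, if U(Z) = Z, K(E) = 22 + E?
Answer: 1465983279926581/408759300 ≈ 3.5864e+6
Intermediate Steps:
k(g) = (36 + g)/(-3 + g) (k(g) = (g + 36)/(g + (22 - 25)) = (36 + g)/(g - 3) = (36 + g)/(-3 + g))
3748873/k((-12*(-12))*(4 - 1*(-2))) + 4660/4087593 = 3748873/(((36 + (-12*(-12))*(4 - 1*(-2)))/(-3 + (-12*(-12))*(4 - 1*(-2))))) + 4660/4087593 = 3748873/(((36 + 144*(4 + 2))/(-3 + 144*(4 + 2)))) + 4660*(1/4087593) = 3748873/(((36 + 144*6)/(-3 + 144*6))) + 4660/4087593 = 3748873/(((36 + 864)/(-3 + 864))) + 4660/4087593 = 3748873/((900/861)) + 4660/4087593 = 3748873/(((1/861)*900)) + 4660/4087593 = 3748873/(300/287) + 4660/4087593 = 3748873*(287/300) + 4660/4087593 = 1075926551/300 + 4660/4087593 = 1465983279926581/408759300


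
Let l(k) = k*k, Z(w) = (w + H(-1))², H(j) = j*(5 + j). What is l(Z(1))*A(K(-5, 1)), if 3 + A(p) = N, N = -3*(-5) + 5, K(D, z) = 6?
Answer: 1377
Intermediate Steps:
Z(w) = (-4 + w)² (Z(w) = (w - (5 - 1))² = (w - 1*4)² = (w - 4)² = (-4 + w)²)
N = 20 (N = 15 + 5 = 20)
l(k) = k²
A(p) = 17 (A(p) = -3 + 20 = 17)
l(Z(1))*A(K(-5, 1)) = ((-4 + 1)²)²*17 = ((-3)²)²*17 = 9²*17 = 81*17 = 1377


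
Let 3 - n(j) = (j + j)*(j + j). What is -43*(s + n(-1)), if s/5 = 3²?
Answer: -1892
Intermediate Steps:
s = 45 (s = 5*3² = 5*9 = 45)
n(j) = 3 - 4*j² (n(j) = 3 - (j + j)*(j + j) = 3 - 2*j*2*j = 3 - 4*j²)
-43*(s + n(-1)) = -43*(45 + (3 - 4*(-1)²)) = -43*(45 + (3 - 4*1)) = -43*(45 + (3 - 4)) = -43*(45 - 1) = -43*44 = -1892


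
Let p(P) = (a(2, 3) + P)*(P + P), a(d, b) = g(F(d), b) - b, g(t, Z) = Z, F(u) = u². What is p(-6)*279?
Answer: 20088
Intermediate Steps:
a(d, b) = 0 (a(d, b) = b - b = 0)
p(P) = 2*P² (p(P) = (0 + P)*(P + P) = P*(2*P) = 2*P²)
p(-6)*279 = (2*(-6)²)*279 = (2*36)*279 = 72*279 = 20088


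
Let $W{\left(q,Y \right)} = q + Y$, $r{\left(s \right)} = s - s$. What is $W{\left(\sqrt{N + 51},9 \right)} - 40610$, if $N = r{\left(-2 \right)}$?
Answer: $-40601 + \sqrt{51} \approx -40594.0$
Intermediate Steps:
$r{\left(s \right)} = 0$
$N = 0$
$W{\left(q,Y \right)} = Y + q$
$W{\left(\sqrt{N + 51},9 \right)} - 40610 = \left(9 + \sqrt{0 + 51}\right) - 40610 = \left(9 + \sqrt{51}\right) - 40610 = -40601 + \sqrt{51}$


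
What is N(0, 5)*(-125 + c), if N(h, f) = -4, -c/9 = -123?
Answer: -3928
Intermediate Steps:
c = 1107 (c = -9*(-123) = 1107)
N(0, 5)*(-125 + c) = -4*(-125 + 1107) = -4*982 = -3928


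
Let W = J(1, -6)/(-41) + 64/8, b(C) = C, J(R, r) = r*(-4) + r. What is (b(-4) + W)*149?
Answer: 21754/41 ≈ 530.58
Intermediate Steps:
J(R, r) = -3*r (J(R, r) = -4*r + r = -3*r)
W = 310/41 (W = -3*(-6)/(-41) + 64/8 = 18*(-1/41) + 64*(⅛) = -18/41 + 8 = 310/41 ≈ 7.5610)
(b(-4) + W)*149 = (-4 + 310/41)*149 = (146/41)*149 = 21754/41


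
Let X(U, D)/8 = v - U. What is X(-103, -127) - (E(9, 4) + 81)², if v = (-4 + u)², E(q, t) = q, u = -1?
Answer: -7076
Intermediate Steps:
v = 25 (v = (-4 - 1)² = (-5)² = 25)
X(U, D) = 200 - 8*U (X(U, D) = 8*(25 - U) = 200 - 8*U)
X(-103, -127) - (E(9, 4) + 81)² = (200 - 8*(-103)) - (9 + 81)² = (200 + 824) - 1*90² = 1024 - 1*8100 = 1024 - 8100 = -7076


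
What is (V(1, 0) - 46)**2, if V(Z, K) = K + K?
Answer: 2116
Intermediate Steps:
V(Z, K) = 2*K
(V(1, 0) - 46)**2 = (2*0 - 46)**2 = (0 - 46)**2 = (-46)**2 = 2116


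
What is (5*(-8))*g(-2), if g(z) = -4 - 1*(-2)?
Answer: 80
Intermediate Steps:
g(z) = -2 (g(z) = -4 + 2 = -2)
(5*(-8))*g(-2) = (5*(-8))*(-2) = -40*(-2) = 80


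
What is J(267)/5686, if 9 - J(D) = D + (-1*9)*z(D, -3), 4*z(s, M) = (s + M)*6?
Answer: 1653/2843 ≈ 0.58143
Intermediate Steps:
z(s, M) = 3*M/2 + 3*s/2 (z(s, M) = ((s + M)*6)/4 = ((M + s)*6)/4 = (6*M + 6*s)/4 = 3*M/2 + 3*s/2)
J(D) = -63/2 + 25*D/2 (J(D) = 9 - (D + (-1*9)*((3/2)*(-3) + 3*D/2)) = 9 - (D - 9*(-9/2 + 3*D/2)) = 9 - (D + (81/2 - 27*D/2)) = 9 - (81/2 - 25*D/2) = 9 + (-81/2 + 25*D/2) = -63/2 + 25*D/2)
J(267)/5686 = (-63/2 + (25/2)*267)/5686 = (-63/2 + 6675/2)*(1/5686) = 3306*(1/5686) = 1653/2843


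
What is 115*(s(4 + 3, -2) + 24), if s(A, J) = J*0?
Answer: 2760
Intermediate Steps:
s(A, J) = 0
115*(s(4 + 3, -2) + 24) = 115*(0 + 24) = 115*24 = 2760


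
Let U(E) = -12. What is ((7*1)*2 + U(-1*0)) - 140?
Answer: -138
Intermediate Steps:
((7*1)*2 + U(-1*0)) - 140 = ((7*1)*2 - 12) - 140 = (7*2 - 12) - 140 = (14 - 12) - 140 = 2 - 140 = -138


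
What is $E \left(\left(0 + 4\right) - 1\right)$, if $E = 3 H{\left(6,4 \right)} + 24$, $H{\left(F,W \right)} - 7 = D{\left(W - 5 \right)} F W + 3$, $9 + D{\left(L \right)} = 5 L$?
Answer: $-2862$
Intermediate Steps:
$D{\left(L \right)} = -9 + 5 L$
$H{\left(F,W \right)} = 10 + F W \left(-34 + 5 W\right)$ ($H{\left(F,W \right)} = 7 + \left(\left(-9 + 5 \left(W - 5\right)\right) F W + 3\right) = 7 + \left(\left(-9 + 5 \left(-5 + W\right)\right) F W + 3\right) = 7 + \left(\left(-9 + \left(-25 + 5 W\right)\right) F W + 3\right) = 7 + \left(\left(-34 + 5 W\right) F W + 3\right) = 7 + \left(F \left(-34 + 5 W\right) W + 3\right) = 7 + \left(F W \left(-34 + 5 W\right) + 3\right) = 7 + \left(3 + F W \left(-34 + 5 W\right)\right) = 10 + F W \left(-34 + 5 W\right)$)
$E = -954$ ($E = 3 \left(10 + 6 \cdot 4 \left(-34 + 5 \cdot 4\right)\right) + 24 = 3 \left(10 + 6 \cdot 4 \left(-34 + 20\right)\right) + 24 = 3 \left(10 + 6 \cdot 4 \left(-14\right)\right) + 24 = 3 \left(10 - 336\right) + 24 = 3 \left(-326\right) + 24 = -978 + 24 = -954$)
$E \left(\left(0 + 4\right) - 1\right) = - 954 \left(\left(0 + 4\right) - 1\right) = - 954 \left(4 - 1\right) = \left(-954\right) 3 = -2862$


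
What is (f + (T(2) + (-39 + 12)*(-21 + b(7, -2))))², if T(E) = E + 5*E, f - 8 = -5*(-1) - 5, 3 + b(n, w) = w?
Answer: 521284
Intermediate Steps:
b(n, w) = -3 + w
f = 8 (f = 8 + (-5*(-1) - 5) = 8 + (5 - 5) = 8 + 0 = 8)
T(E) = 6*E
(f + (T(2) + (-39 + 12)*(-21 + b(7, -2))))² = (8 + (6*2 + (-39 + 12)*(-21 + (-3 - 2))))² = (8 + (12 - 27*(-21 - 5)))² = (8 + (12 - 27*(-26)))² = (8 + (12 + 702))² = (8 + 714)² = 722² = 521284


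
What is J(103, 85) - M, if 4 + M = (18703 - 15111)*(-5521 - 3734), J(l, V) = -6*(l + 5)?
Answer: 33243316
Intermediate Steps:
J(l, V) = -30 - 6*l (J(l, V) = -6*(5 + l) = -30 - 6*l)
M = -33243964 (M = -4 + (18703 - 15111)*(-5521 - 3734) = -4 + 3592*(-9255) = -4 - 33243960 = -33243964)
J(103, 85) - M = (-30 - 6*103) - 1*(-33243964) = (-30 - 618) + 33243964 = -648 + 33243964 = 33243316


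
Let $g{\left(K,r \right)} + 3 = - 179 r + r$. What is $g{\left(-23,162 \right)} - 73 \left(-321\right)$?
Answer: $-5406$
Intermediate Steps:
$g{\left(K,r \right)} = -3 - 178 r$ ($g{\left(K,r \right)} = -3 + \left(- 179 r + r\right) = -3 - 178 r$)
$g{\left(-23,162 \right)} - 73 \left(-321\right) = \left(-3 - 28836\right) - 73 \left(-321\right) = \left(-3 - 28836\right) - -23433 = -28839 + 23433 = -5406$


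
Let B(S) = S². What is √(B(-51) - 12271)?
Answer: I*√9670 ≈ 98.336*I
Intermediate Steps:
√(B(-51) - 12271) = √((-51)² - 12271) = √(2601 - 12271) = √(-9670) = I*√9670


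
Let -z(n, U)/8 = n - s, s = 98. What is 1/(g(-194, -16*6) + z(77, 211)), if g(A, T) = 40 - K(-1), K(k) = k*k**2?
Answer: 1/209 ≈ 0.0047847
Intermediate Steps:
z(n, U) = 784 - 8*n (z(n, U) = -8*(n - 1*98) = -8*(n - 98) = -8*(-98 + n) = 784 - 8*n)
K(k) = k**3
g(A, T) = 41 (g(A, T) = 40 - 1*(-1)**3 = 40 - 1*(-1) = 40 + 1 = 41)
1/(g(-194, -16*6) + z(77, 211)) = 1/(41 + (784 - 8*77)) = 1/(41 + (784 - 616)) = 1/(41 + 168) = 1/209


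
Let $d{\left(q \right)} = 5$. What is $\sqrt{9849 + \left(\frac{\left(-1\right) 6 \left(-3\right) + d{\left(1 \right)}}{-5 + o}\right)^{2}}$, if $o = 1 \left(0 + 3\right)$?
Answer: $\frac{5 \sqrt{1597}}{2} \approx 99.906$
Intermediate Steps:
$o = 3$ ($o = 1 \cdot 3 = 3$)
$\sqrt{9849 + \left(\frac{\left(-1\right) 6 \left(-3\right) + d{\left(1 \right)}}{-5 + o}\right)^{2}} = \sqrt{9849 + \left(\frac{\left(-1\right) 6 \left(-3\right) + 5}{-5 + 3}\right)^{2}} = \sqrt{9849 + \left(\frac{\left(-6\right) \left(-3\right) + 5}{-2}\right)^{2}} = \sqrt{9849 + \left(\left(18 + 5\right) \left(- \frac{1}{2}\right)\right)^{2}} = \sqrt{9849 + \left(23 \left(- \frac{1}{2}\right)\right)^{2}} = \sqrt{9849 + \left(- \frac{23}{2}\right)^{2}} = \sqrt{9849 + \frac{529}{4}} = \sqrt{\frac{39925}{4}} = \frac{5 \sqrt{1597}}{2}$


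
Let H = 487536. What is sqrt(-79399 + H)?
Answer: sqrt(408137) ≈ 638.86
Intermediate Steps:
sqrt(-79399 + H) = sqrt(-79399 + 487536) = sqrt(408137)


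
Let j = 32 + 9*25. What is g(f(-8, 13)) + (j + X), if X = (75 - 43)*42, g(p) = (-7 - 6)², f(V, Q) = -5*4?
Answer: 1770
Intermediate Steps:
f(V, Q) = -20
g(p) = 169 (g(p) = (-13)² = 169)
j = 257 (j = 32 + 225 = 257)
X = 1344 (X = 32*42 = 1344)
g(f(-8, 13)) + (j + X) = 169 + (257 + 1344) = 169 + 1601 = 1770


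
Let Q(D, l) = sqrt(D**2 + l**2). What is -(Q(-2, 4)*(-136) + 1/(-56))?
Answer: 1/56 + 272*sqrt(5) ≈ 608.23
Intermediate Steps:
-(Q(-2, 4)*(-136) + 1/(-56)) = -(sqrt((-2)**2 + 4**2)*(-136) + 1/(-56)) = -(sqrt(4 + 16)*(-136) - 1/56) = -(sqrt(20)*(-136) - 1/56) = -((2*sqrt(5))*(-136) - 1/56) = -(-272*sqrt(5) - 1/56) = -(-1/56 - 272*sqrt(5)) = 1/56 + 272*sqrt(5)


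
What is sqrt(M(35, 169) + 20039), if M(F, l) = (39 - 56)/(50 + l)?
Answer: 2*sqrt(240271689)/219 ≈ 141.56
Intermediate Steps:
M(F, l) = -17/(50 + l)
sqrt(M(35, 169) + 20039) = sqrt(-17/(50 + 169) + 20039) = sqrt(-17/219 + 20039) = sqrt(4388524/219) = 2*sqrt(240271689)/219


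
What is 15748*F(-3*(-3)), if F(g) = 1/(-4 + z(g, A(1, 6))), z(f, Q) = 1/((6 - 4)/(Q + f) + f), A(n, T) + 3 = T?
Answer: -433070/107 ≈ -4047.4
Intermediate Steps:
A(n, T) = -3 + T
z(f, Q) = 1/(f + 2/(Q + f)) (z(f, Q) = 1/(2/(Q + f) + f) = 1/(f + 2/(Q + f)))
F(g) = 1/(-4 + (3 + g)/(2 + g**2 + 3*g)) (F(g) = 1/(-4 + ((-3 + 6) + g)/(2 + g**2 + (-3 + 6)*g)) = 1/(-4 + (3 + g)/(2 + g**2 + 3*g)))
15748*F(-3*(-3)) = 15748*((2 + (-3*(-3))**2 + 3*(-3*(-3)))/(-5 - (-33)*(-3) - 4*(-3*(-3))**2)) = 15748*((2 + 9**2 + 3*9)/(-5 - 11*9 - 4*9**2)) = 15748*((2 + 81 + 27)/(-5 - 99 - 4*81)) = 15748*(110/(-5 - 99 - 324)) = 15748*(110/(-428)) = 15748*(-1/428*110) = 15748*(-55/214) = -433070/107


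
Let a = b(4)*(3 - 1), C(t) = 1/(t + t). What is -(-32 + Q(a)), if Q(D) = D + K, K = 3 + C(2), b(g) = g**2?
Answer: -13/4 ≈ -3.2500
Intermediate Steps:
C(t) = 1/(2*t)
K = 13/4 (K = 3 + (1/2)/2 = 3 + (1/2)*(1/2) = 3 + 1/4 = 13/4 ≈ 3.2500)
a = 32 (a = 4**2*(3 - 1) = 16*2 = 32)
Q(D) = 13/4 + D (Q(D) = D + 13/4 = 13/4 + D)
-(-32 + Q(a)) = -(-32 + (13/4 + 32)) = -(-32 + 141/4) = -1*13/4 = -13/4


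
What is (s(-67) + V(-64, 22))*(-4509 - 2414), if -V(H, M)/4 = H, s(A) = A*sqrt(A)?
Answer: -1772288 + 463841*I*sqrt(67) ≈ -1.7723e+6 + 3.7967e+6*I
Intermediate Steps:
s(A) = A**(3/2)
V(H, M) = -4*H
(s(-67) + V(-64, 22))*(-4509 - 2414) = ((-67)**(3/2) - 4*(-64))*(-4509 - 2414) = (-67*I*sqrt(67) + 256)*(-6923) = (256 - 67*I*sqrt(67))*(-6923) = -1772288 + 463841*I*sqrt(67)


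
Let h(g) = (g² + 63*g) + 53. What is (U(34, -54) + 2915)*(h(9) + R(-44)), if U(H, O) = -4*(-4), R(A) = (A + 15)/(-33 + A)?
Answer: 158291586/77 ≈ 2.0557e+6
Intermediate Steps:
R(A) = (15 + A)/(-33 + A)
U(H, O) = 16
h(g) = 53 + g² + 63*g
(U(34, -54) + 2915)*(h(9) + R(-44)) = (16 + 2915)*((53 + 9² + 63*9) + (15 - 44)/(-33 - 44)) = 2931*((53 + 81 + 567) - 29/(-77)) = 2931*(701 - 1/77*(-29)) = 2931*(701 + 29/77) = 2931*(54006/77) = 158291586/77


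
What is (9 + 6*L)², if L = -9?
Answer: 2025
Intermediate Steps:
(9 + 6*L)² = (9 + 6*(-9))² = (9 - 54)² = (-45)² = 2025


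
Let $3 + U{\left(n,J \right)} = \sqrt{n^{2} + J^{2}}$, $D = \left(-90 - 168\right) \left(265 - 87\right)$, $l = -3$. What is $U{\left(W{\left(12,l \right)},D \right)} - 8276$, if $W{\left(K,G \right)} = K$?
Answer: $-8279 + 12 \sqrt{14645930} \approx 37645.0$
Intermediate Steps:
$D = -45924$ ($D = \left(-258\right) 178 = -45924$)
$U{\left(n,J \right)} = -3 + \sqrt{J^{2} + n^{2}}$ ($U{\left(n,J \right)} = -3 + \sqrt{n^{2} + J^{2}} = -3 + \sqrt{J^{2} + n^{2}}$)
$U{\left(W{\left(12,l \right)},D \right)} - 8276 = \left(-3 + \sqrt{\left(-45924\right)^{2} + 12^{2}}\right) - 8276 = \left(-3 + \sqrt{2109013776 + 144}\right) - 8276 = \left(-3 + \sqrt{2109013920}\right) - 8276 = \left(-3 + 12 \sqrt{14645930}\right) - 8276 = -8279 + 12 \sqrt{14645930}$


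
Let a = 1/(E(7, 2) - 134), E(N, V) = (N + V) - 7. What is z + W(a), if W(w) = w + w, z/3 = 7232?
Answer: 1431935/66 ≈ 21696.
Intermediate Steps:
z = 21696 (z = 3*7232 = 21696)
E(N, V) = -7 + N + V
a = -1/132 (a = 1/((-7 + 7 + 2) - 134) = 1/(2 - 134) = 1/(-132) = -1/132 ≈ -0.0075758)
W(w) = 2*w
z + W(a) = 21696 + 2*(-1/132) = 21696 - 1/66 = 1431935/66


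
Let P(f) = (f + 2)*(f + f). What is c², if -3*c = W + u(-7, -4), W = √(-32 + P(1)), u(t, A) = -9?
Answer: (9 - I*√26)²/9 ≈ 6.1111 - 10.198*I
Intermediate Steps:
P(f) = 2*f*(2 + f) (P(f) = (2 + f)*(2*f) = 2*f*(2 + f))
W = I*√26 (W = √(-32 + 2*1*(2 + 1)) = √(-32 + 2*1*3) = √(-32 + 6) = √(-26) = I*√26 ≈ 5.099*I)
c = 3 - I*√26/3 (c = -(I*√26 - 9)/3 = -(-9 + I*√26)/3 = 3 - I*√26/3 ≈ 3.0 - 1.6997*I)
c² = (3 - I*√26/3)²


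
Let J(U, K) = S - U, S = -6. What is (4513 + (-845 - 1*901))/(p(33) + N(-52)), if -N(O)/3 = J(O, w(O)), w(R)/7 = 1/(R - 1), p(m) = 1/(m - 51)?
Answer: -49806/2485 ≈ -20.043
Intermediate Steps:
p(m) = 1/(-51 + m)
w(R) = 7/(-1 + R) (w(R) = 7/(R - 1) = 7/(-1 + R))
J(U, K) = -6 - U
N(O) = 18 + 3*O (N(O) = -3*(-6 - O) = 18 + 3*O)
(4513 + (-845 - 1*901))/(p(33) + N(-52)) = (4513 + (-845 - 1*901))/(1/(-51 + 33) + (18 + 3*(-52))) = (4513 + (-845 - 901))/(1/(-18) + (18 - 156)) = (4513 - 1746)/(-1/18 - 138) = 2767/(-2485/18) = 2767*(-18/2485) = -49806/2485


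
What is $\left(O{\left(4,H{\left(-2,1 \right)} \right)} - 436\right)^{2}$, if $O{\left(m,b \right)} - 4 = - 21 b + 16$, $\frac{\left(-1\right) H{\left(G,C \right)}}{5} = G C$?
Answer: $391876$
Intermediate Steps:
$H{\left(G,C \right)} = - 5 C G$ ($H{\left(G,C \right)} = - 5 G C = - 5 C G$)
$O{\left(m,b \right)} = 20 - 21 b$ ($O{\left(m,b \right)} = 4 - \left(-16 + 21 b\right) = 20 - 21 b$)
$\left(O{\left(4,H{\left(-2,1 \right)} \right)} - 436\right)^{2} = \left(\left(20 - 21 \left(\left(-5\right) 1 \left(-2\right)\right)\right) - 436\right)^{2} = \left(\left(20 - 210\right) - 436\right)^{2} = \left(-190 - 436\right)^{2} = \left(-626\right)^{2} = 391876$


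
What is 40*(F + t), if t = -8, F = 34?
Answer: 1040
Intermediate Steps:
40*(F + t) = 40*(34 - 8) = 40*26 = 1040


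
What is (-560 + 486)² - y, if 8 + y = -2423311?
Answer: 2428795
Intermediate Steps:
y = -2423319 (y = -8 - 2423311 = -2423319)
(-560 + 486)² - y = (-560 + 486)² - 1*(-2423319) = (-74)² + 2423319 = 5476 + 2423319 = 2428795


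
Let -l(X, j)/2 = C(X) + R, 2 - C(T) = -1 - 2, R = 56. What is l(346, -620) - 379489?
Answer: -379611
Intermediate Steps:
C(T) = 5 (C(T) = 2 - (-1 - 2) = 2 - 1*(-3) = 2 + 3 = 5)
l(X, j) = -122 (l(X, j) = -2*(5 + 56) = -2*61 = -122)
l(346, -620) - 379489 = -122 - 379489 = -379611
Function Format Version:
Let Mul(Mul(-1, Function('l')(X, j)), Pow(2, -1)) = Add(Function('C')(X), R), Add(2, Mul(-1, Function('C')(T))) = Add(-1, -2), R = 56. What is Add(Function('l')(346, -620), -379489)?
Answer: -379611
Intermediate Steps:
Function('C')(T) = 5 (Function('C')(T) = Add(2, Mul(-1, Add(-1, -2))) = Add(2, Mul(-1, -3)) = Add(2, 3) = 5)
Function('l')(X, j) = -122 (Function('l')(X, j) = Mul(-2, Add(5, 56)) = Mul(-2, 61) = -122)
Add(Function('l')(346, -620), -379489) = Add(-122, -379489) = -379611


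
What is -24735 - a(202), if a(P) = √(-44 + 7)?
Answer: -24735 - I*√37 ≈ -24735.0 - 6.0828*I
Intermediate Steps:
a(P) = I*√37 (a(P) = √(-37) = I*√37)
-24735 - a(202) = -24735 - I*√37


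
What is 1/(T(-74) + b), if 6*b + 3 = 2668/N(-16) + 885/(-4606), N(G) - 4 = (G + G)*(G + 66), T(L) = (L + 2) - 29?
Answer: -1575252/160377409 ≈ -0.0098222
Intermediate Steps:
T(L) = -27 + L (T(L) = (2 + L) - 29 = -27 + L)
N(G) = 4 + 2*G*(66 + G) (N(G) = 4 + (G + G)*(G + 66) = 4 + (2*G)*(66 + G) = 4 + 2*G*(66 + G))
b = -1276957/1575252 (b = -½ + (2668/(4 + 2*(-16)² + 132*(-16)) + 885/(-4606))/6 = -½ + (2668/(4 + 2*256 - 2112) + 885*(-1/4606))/6 = -½ + (2668/(4 + 512 - 2112) - 885/4606)/6 = -½ + (2668/(-1596) - 885/4606)/6 = -½ + (2668*(-1/1596) - 885/4606)/6 = -½ + (-667/399 - 885/4606)/6 = -½ + (⅙)*(-489331/262542) = -½ - 489331/1575252 = -1276957/1575252 ≈ -0.81064)
1/(T(-74) + b) = 1/((-27 - 74) - 1276957/1575252) = 1/(-101 - 1276957/1575252) = 1/(-160377409/1575252) = -1575252/160377409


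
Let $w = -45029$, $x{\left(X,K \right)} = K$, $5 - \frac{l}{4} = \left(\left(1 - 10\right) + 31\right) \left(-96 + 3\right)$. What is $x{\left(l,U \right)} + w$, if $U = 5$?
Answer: $-45024$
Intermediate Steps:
$l = 8204$ ($l = 20 - 4 \left(\left(1 - 10\right) + 31\right) \left(-96 + 3\right) = 20 - 4 \left(\left(1 - 10\right) + 31\right) \left(-93\right) = 20 - 4 \left(-9 + 31\right) \left(-93\right) = 20 - 4 \cdot 22 \left(-93\right) = 20 - -8184 = 20 + 8184 = 8204$)
$x{\left(l,U \right)} + w = 5 - 45029 = -45024$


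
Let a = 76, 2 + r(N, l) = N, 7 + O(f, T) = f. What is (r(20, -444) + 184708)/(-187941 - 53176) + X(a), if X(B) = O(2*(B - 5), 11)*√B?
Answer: -184726/241117 + 270*√19 ≈ 1176.1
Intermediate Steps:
O(f, T) = -7 + f
r(N, l) = -2 + N
X(B) = √B*(-17 + 2*B) (X(B) = (-7 + 2*(B - 5))*√B = (-7 + 2*(-5 + B))*√B = (-7 + (-10 + 2*B))*√B = (-17 + 2*B)*√B = √B*(-17 + 2*B))
(r(20, -444) + 184708)/(-187941 - 53176) + X(a) = ((-2 + 20) + 184708)/(-187941 - 53176) + √76*(-17 + 2*76) = (18 + 184708)/(-241117) + (2*√19)*(-17 + 152) = 184726*(-1/241117) + (2*√19)*135 = -184726/241117 + 270*√19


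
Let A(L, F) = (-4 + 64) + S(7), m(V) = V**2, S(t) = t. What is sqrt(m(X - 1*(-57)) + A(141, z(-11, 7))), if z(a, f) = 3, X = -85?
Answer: sqrt(851) ≈ 29.172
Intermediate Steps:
A(L, F) = 67 (A(L, F) = (-4 + 64) + 7 = 60 + 7 = 67)
sqrt(m(X - 1*(-57)) + A(141, z(-11, 7))) = sqrt((-85 - 1*(-57))**2 + 67) = sqrt((-85 + 57)**2 + 67) = sqrt((-28)**2 + 67) = sqrt(784 + 67) = sqrt(851)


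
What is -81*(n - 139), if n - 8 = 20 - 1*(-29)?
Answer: 6642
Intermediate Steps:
n = 57 (n = 8 + (20 - 1*(-29)) = 8 + (20 + 29) = 8 + 49 = 57)
-81*(n - 139) = -81*(57 - 139) = -81*(-82) = 6642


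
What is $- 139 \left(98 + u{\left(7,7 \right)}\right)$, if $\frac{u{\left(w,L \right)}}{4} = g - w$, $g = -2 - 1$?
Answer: $-8062$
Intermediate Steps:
$g = -3$ ($g = -2 - 1 = -3$)
$u{\left(w,L \right)} = -12 - 4 w$ ($u{\left(w,L \right)} = 4 \left(-3 - w\right) = -12 - 4 w$)
$- 139 \left(98 + u{\left(7,7 \right)}\right) = - 139 \left(98 - 40\right) = \left(-139\right) 58 = -8062$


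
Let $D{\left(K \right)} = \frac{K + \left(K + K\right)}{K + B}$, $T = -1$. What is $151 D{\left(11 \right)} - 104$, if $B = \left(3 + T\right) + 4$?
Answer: $\frac{3215}{17} \approx 189.12$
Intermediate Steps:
$B = 6$ ($B = \left(3 - 1\right) + 4 = 2 + 4 = 6$)
$D{\left(K \right)} = \frac{3 K}{6 + K}$ ($D{\left(K \right)} = \frac{K + \left(K + K\right)}{K + 6} = \frac{K + 2 K}{6 + K} = \frac{3 K}{6 + K}$)
$151 D{\left(11 \right)} - 104 = 151 \cdot 3 \cdot 11 \frac{1}{6 + 11} - 104 = 151 \cdot 3 \cdot 11 \cdot \frac{1}{17} - 104 = 151 \cdot \frac{33}{17} - 104 = \frac{4983}{17} - 104 = \frac{3215}{17}$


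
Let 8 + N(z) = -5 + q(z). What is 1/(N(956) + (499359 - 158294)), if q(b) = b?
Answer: 1/342008 ≈ 2.9239e-6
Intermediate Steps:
N(z) = -13 + z (N(z) = -8 + (-5 + z) = -13 + z)
1/(N(956) + (499359 - 158294)) = 1/((-13 + 956) + (499359 - 158294)) = 1/(943 + 341065) = 1/342008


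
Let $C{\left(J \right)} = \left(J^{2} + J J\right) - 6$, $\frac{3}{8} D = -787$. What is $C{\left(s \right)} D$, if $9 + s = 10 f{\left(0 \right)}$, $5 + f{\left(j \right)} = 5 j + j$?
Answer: $- \frac{43794976}{3} \approx -1.4598 \cdot 10^{7}$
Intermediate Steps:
$f{\left(j \right)} = -5 + 6 j$ ($f{\left(j \right)} = -5 + \left(5 j + j\right) = -5 + 6 j$)
$D = - \frac{6296}{3}$ ($D = \frac{8}{3} \left(-787\right) = - \frac{6296}{3} \approx -2098.7$)
$s = -59$ ($s = -9 + 10 \left(-5 + 6 \cdot 0\right) = -9 + 10 \left(-5 + 0\right) = -9 + 10 \left(-5\right) = -9 - 50 = -59$)
$C{\left(J \right)} = -6 + 2 J^{2}$ ($C{\left(J \right)} = \left(J^{2} + J^{2}\right) - 6 = 2 J^{2} - 6 = -6 + 2 J^{2}$)
$C{\left(s \right)} D = \left(-6 + 2 \left(-59\right)^{2}\right) \left(- \frac{6296}{3}\right) = \left(-6 + 2 \cdot 3481\right) \left(- \frac{6296}{3}\right) = \left(-6 + 6962\right) \left(- \frac{6296}{3}\right) = 6956 \left(- \frac{6296}{3}\right) = - \frac{43794976}{3}$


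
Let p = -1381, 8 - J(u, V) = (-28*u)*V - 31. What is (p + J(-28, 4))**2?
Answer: 20052484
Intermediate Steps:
J(u, V) = 39 + 28*V*u (J(u, V) = 8 - ((-28*u)*V - 31) = 8 - (-28*V*u - 31) = 8 - (-31 - 28*V*u) = 8 + (31 + 28*V*u) = 39 + 28*V*u)
(p + J(-28, 4))**2 = (-1381 + (39 + 28*4*(-28)))**2 = (-1381 + (39 - 3136))**2 = (-1381 - 3097)**2 = (-4478)**2 = 20052484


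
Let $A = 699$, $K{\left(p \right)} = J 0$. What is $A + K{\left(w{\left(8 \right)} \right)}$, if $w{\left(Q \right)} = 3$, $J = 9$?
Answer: $699$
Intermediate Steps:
$K{\left(p \right)} = 0$ ($K{\left(p \right)} = 9 \cdot 0 = 0$)
$A + K{\left(w{\left(8 \right)} \right)} = 699 + 0 = 699$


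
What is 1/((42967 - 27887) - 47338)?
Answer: -1/32258 ≈ -3.1000e-5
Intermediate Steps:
1/((42967 - 27887) - 47338) = 1/(15080 - 47338) = 1/(-32258) = -1/32258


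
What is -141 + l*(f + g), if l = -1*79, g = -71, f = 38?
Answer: 2466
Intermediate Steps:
l = -79
-141 + l*(f + g) = -141 - 79*(38 - 71) = -141 - 79*(-33) = -141 + 2607 = 2466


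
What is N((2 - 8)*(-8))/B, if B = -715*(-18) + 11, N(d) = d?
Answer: 48/12881 ≈ 0.0037264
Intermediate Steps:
B = 12881 (B = -143*(-90) + 11 = 12870 + 11 = 12881)
N((2 - 8)*(-8))/B = ((2 - 8)*(-8))/12881 = -6*(-8)*(1/12881) = 48*(1/12881) = 48/12881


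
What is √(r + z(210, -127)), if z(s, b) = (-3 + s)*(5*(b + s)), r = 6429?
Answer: √92334 ≈ 303.87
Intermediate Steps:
z(s, b) = (-3 + s)*(5*b + 5*s)
√(r + z(210, -127)) = √(6429 + (-15*(-127) - 15*210 + 5*210² + 5*(-127)*210)) = √(6429 + (1905 - 3150 + 5*44100 - 133350)) = √(6429 + (1905 - 3150 + 220500 - 133350)) = √(6429 + 85905) = √92334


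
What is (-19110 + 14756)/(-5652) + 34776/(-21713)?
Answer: -51007775/61360938 ≈ -0.83127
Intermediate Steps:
(-19110 + 14756)/(-5652) + 34776/(-21713) = -4354*(-1/5652) + 34776*(-1/21713) = 2177/2826 - 34776/21713 = -51007775/61360938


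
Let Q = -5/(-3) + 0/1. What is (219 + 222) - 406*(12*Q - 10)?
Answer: -3619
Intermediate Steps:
Q = 5/3 (Q = -5*(-1/3) + 0*1 = 5/3 + 0 = 5/3 ≈ 1.6667)
(219 + 222) - 406*(12*Q - 10) = (219 + 222) - 406*(12*(5/3) - 10) = 441 - 406*(20 - 10) = 441 - 406*10 = 441 - 4060 = -3619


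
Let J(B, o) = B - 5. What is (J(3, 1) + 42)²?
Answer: 1600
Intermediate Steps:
J(B, o) = -5 + B
(J(3, 1) + 42)² = ((-5 + 3) + 42)² = (-2 + 42)² = 40² = 1600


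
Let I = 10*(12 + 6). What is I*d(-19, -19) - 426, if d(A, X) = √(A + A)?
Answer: -426 + 180*I*√38 ≈ -426.0 + 1109.6*I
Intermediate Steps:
d(A, X) = √2*√A (d(A, X) = √(2*A) = √2*√A)
I = 180 (I = 10*18 = 180)
I*d(-19, -19) - 426 = 180*(√2*√(-19)) - 426 = 180*(√2*(I*√19)) - 426 = 180*(I*√38) - 426 = 180*I*√38 - 426 = -426 + 180*I*√38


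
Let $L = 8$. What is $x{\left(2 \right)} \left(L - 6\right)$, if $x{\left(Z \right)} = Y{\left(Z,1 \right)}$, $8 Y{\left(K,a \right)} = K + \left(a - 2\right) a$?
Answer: $\frac{1}{4} \approx 0.25$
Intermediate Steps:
$Y{\left(K,a \right)} = \frac{K}{8} + \frac{a \left(-2 + a\right)}{8}$ ($Y{\left(K,a \right)} = \frac{K + \left(a - 2\right) a}{8} = \frac{K + \left(-2 + a\right) a}{8} = \frac{K + a \left(-2 + a\right)}{8} = \frac{K}{8} + \frac{a \left(-2 + a\right)}{8}$)
$x{\left(Z \right)} = - \frac{1}{8} + \frac{Z}{8}$ ($x{\left(Z \right)} = \left(- \frac{1}{4}\right) 1 + \frac{Z}{8} + \frac{1^{2}}{8} = - \frac{1}{4} + \frac{Z}{8} + \frac{1}{8} \cdot 1 = - \frac{1}{4} + \frac{Z}{8} + \frac{1}{8} = - \frac{1}{8} + \frac{Z}{8}$)
$x{\left(2 \right)} \left(L - 6\right) = \left(- \frac{1}{8} + \frac{1}{8} \cdot 2\right) \left(8 - 6\right) = \left(- \frac{1}{8} + \frac{1}{4}\right) \left(8 + \left(-6 + 0\right)\right) = \frac{8 - 6}{8} = \frac{1}{8} \cdot 2 = \frac{1}{4}$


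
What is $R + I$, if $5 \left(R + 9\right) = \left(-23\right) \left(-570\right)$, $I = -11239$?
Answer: $-8626$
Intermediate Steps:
$R = 2613$ ($R = -9 + \frac{\left(-23\right) \left(-570\right)}{5} = -9 + \frac{1}{5} \cdot 13110 = -9 + 2622 = 2613$)
$R + I = 2613 - 11239 = -8626$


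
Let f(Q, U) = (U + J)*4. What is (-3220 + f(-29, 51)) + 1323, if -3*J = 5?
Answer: -5099/3 ≈ -1699.7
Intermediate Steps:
J = -5/3 (J = -⅓*5 = -5/3 ≈ -1.6667)
f(Q, U) = -20/3 + 4*U (f(Q, U) = (U - 5/3)*4 = (-5/3 + U)*4 = -20/3 + 4*U)
(-3220 + f(-29, 51)) + 1323 = (-3220 + (-20/3 + 4*51)) + 1323 = (-3220 + (-20/3 + 204)) + 1323 = (-3220 + 592/3) + 1323 = -9068/3 + 1323 = -5099/3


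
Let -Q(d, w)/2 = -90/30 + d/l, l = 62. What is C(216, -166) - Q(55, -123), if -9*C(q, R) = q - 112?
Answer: -4403/279 ≈ -15.781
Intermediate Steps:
Q(d, w) = 6 - d/31 (Q(d, w) = -2*(-90/30 + d/62) = -2*(-90*1/30 + d*(1/62)) = -2*(-3 + d/62) = 6 - d/31)
C(q, R) = 112/9 - q/9 (C(q, R) = -(q - 112)/9 = -(-112 + q)/9 = 112/9 - q/9)
C(216, -166) - Q(55, -123) = (112/9 - ⅑*216) - (6 - 1/31*55) = (112/9 - 24) - (6 - 55/31) = -104/9 - 1*131/31 = -104/9 - 131/31 = -4403/279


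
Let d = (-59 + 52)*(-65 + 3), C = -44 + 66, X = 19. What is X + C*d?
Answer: 9567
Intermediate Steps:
C = 22
d = 434 (d = -7*(-62) = 434)
X + C*d = 19 + 22*434 = 19 + 9548 = 9567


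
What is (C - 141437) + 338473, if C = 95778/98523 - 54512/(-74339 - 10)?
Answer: 53456231134010/271299501 ≈ 1.9704e+5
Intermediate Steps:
C = 462654974/271299501 (C = 95778*(1/98523) - 54512/(-74339 - 1*10) = 10642/10947 - 54512/(-74339 - 10) = 10642/10947 - 54512/(-74349) = 10642/10947 - 54512*(-1/74349) = 10642/10947 + 54512/74349 = 462654974/271299501 ≈ 1.7053)
(C - 141437) + 338473 = (462654974/271299501 - 141437) + 338473 = -38371324867963/271299501 + 338473 = 53456231134010/271299501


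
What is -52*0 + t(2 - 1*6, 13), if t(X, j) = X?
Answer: -4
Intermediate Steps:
-52*0 + t(2 - 1*6, 13) = -52*0 + (2 - 1*6) = 0 + (2 - 6) = 0 - 4 = -4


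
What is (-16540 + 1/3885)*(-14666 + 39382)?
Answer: -42924276532/105 ≈ -4.0880e+8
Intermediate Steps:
(-16540 + 1/3885)*(-14666 + 39382) = (-16540 + 1/3885)*24716 = -64257899/3885*24716 = -42924276532/105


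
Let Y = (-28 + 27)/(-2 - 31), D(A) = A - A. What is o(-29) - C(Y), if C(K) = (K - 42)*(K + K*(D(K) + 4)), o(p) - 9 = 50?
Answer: 71176/1089 ≈ 65.359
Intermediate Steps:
D(A) = 0
o(p) = 59 (o(p) = 9 + 50 = 59)
Y = 1/33 (Y = -1/(-33) = -1*(-1/33) = 1/33 ≈ 0.030303)
C(K) = 5*K*(-42 + K) (C(K) = (K - 42)*(K + K*(0 + 4)) = (-42 + K)*(K + K*4) = (-42 + K)*(K + 4*K) = (-42 + K)*(5*K) = 5*K*(-42 + K))
o(-29) - C(Y) = 59 - 5*(-42 + 1/33)/33 = 59 - 5*(-1385)/(33*33) = 59 - 1*(-6925/1089) = 59 + 6925/1089 = 71176/1089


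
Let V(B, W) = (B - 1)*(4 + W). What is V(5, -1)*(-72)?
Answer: -864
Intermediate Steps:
V(B, W) = (-1 + B)*(4 + W)
V(5, -1)*(-72) = (-4 - 1*(-1) + 4*5 + 5*(-1))*(-72) = (-4 + 1 + 20 - 5)*(-72) = 12*(-72) = -864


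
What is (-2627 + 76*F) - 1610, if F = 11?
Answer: -3401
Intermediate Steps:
(-2627 + 76*F) - 1610 = (-2627 + 76*11) - 1610 = (-2627 + 836) - 1610 = -1791 - 1610 = -3401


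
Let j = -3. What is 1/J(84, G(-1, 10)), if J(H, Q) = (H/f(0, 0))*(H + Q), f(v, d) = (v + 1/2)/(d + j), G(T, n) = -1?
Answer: -1/41832 ≈ -2.3905e-5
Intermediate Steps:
f(v, d) = (½ + v)/(-3 + d) (f(v, d) = (v + 1/2)/(d - 3) = (v + ½)/(-3 + d) = (½ + v)/(-3 + d))
J(H, Q) = -6*H*(H + Q) (J(H, Q) = (H/(((½ + 0)/(-3 + 0))))*(H + Q) = (H/(((½)/(-3))))*(H + Q) = (H/((-⅓*½)))*(H + Q) = (H/(-⅙))*(H + Q) = (H*(-6))*(H + Q) = (-6*H)*(H + Q) = -6*H*(H + Q))
1/J(84, G(-1, 10)) = 1/(-6*84*(84 - 1)) = 1/(-6*84*83) = 1/(-41832) = -1/41832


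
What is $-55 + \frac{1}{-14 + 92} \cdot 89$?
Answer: $- \frac{4201}{78} \approx -53.859$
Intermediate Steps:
$-55 + \frac{1}{-14 + 92} \cdot 89 = -55 + \frac{1}{78} \cdot 89 = -55 + \frac{89}{78} = - \frac{4201}{78}$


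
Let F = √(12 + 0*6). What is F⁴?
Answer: 144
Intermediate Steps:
F = 2*√3 (F = √(12 + 0) = √12 = 2*√3 ≈ 3.4641)
F⁴ = (2*√3)⁴ = 144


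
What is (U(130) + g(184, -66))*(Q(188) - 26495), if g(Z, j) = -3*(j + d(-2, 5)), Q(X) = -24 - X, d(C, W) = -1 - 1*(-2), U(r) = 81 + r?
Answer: -10843042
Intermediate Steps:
d(C, W) = 1 (d(C, W) = -1 + 2 = 1)
g(Z, j) = -3 - 3*j (g(Z, j) = -3*(j + 1) = -3*(1 + j) = -3 - 3*j)
(U(130) + g(184, -66))*(Q(188) - 26495) = ((81 + 130) + (-3 - 3*(-66)))*((-24 - 1*188) - 26495) = (211 + (-3 + 198))*((-24 - 188) - 26495) = (211 + 195)*(-212 - 26495) = 406*(-26707) = -10843042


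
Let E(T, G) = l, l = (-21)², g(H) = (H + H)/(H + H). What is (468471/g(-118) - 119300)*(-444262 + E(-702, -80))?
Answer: -154969422391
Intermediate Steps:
g(H) = 1 (g(H) = (2*H)/((2*H)) = (2*H)*(1/(2*H)) = 1)
l = 441
E(T, G) = 441
(468471/g(-118) - 119300)*(-444262 + E(-702, -80)) = (468471/1 - 119300)*(-444262 + 441) = (468471*1 - 119300)*(-443821) = (468471 - 119300)*(-443821) = 349171*(-443821) = -154969422391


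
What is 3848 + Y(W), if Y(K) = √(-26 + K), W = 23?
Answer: 3848 + I*√3 ≈ 3848.0 + 1.732*I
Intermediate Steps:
3848 + Y(W) = 3848 + √(-26 + 23) = 3848 + √(-3) = 3848 + I*√3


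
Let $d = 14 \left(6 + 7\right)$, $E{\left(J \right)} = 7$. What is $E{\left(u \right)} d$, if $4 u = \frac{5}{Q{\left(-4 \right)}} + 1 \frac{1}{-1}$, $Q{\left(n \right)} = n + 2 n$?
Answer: $1274$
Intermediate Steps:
$Q{\left(n \right)} = 3 n$
$u = - \frac{17}{48}$ ($u = \frac{\frac{5}{3 \left(-4\right)} + 1 \frac{1}{-1}}{4} = \frac{\frac{5}{-12} + 1 \left(-1\right)}{4} = \frac{5 \left(- \frac{1}{12}\right) - 1}{4} = \frac{- \frac{5}{12} - 1}{4} = \frac{1}{4} \left(- \frac{17}{12}\right) = - \frac{17}{48} \approx -0.35417$)
$d = 182$ ($d = 14 \cdot 13 = 182$)
$E{\left(u \right)} d = 7 \cdot 182 = 1274$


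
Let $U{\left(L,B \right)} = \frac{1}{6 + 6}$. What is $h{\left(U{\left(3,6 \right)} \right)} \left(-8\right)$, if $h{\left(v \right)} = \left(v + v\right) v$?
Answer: $- \frac{1}{9} \approx -0.11111$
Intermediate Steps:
$U{\left(L,B \right)} = \frac{1}{12}$
$h{\left(v \right)} = 2 v^{2}$ ($h{\left(v \right)} = 2 v v = 2 v^{2}$)
$h{\left(U{\left(3,6 \right)} \right)} \left(-8\right) = \frac{2}{144} \left(-8\right) = 2 \cdot \frac{1}{144} \left(-8\right) = \frac{1}{72} \left(-8\right) = - \frac{1}{9}$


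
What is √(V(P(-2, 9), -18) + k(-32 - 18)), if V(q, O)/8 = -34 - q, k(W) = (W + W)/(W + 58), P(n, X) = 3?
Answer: I*√1234/2 ≈ 17.564*I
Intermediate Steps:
k(W) = 2*W/(58 + W) (k(W) = (2*W)/(58 + W) = 2*W/(58 + W))
V(q, O) = -272 - 8*q (V(q, O) = 8*(-34 - q) = -272 - 8*q)
√(V(P(-2, 9), -18) + k(-32 - 18)) = √((-272 - 8*3) + 2*(-32 - 18)/(58 + (-32 - 18))) = √((-272 - 24) + 2*(-50)/(58 - 50)) = √(-296 + 2*(-50)/8) = √(-296 + 2*(-50)*(⅛)) = √(-296 - 25/2) = √(-617/2) = I*√1234/2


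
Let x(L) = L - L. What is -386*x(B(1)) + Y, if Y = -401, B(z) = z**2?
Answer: -401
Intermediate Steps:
x(L) = 0
-386*x(B(1)) + Y = -386*0 - 401 = 0 - 401 = -401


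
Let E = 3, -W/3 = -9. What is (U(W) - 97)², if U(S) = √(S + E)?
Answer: (97 - √30)² ≈ 8376.4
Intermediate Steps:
W = 27 (W = -3*(-9) = 27)
U(S) = √(3 + S) (U(S) = √(S + 3) = √(3 + S))
(U(W) - 97)² = (√(3 + 27) - 97)² = (√30 - 97)² = (-97 + √30)²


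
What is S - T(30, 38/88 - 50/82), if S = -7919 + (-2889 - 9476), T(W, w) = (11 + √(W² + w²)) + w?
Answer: -36611859/1804 - 3*√325453049/1804 ≈ -20325.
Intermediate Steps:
T(W, w) = 11 + w + √(W² + w²)
S = -20284 (S = -7919 - 12365 = -20284)
S - T(30, 38/88 - 50/82) = -20284 - (11 + (38/88 - 50/82) + √(30² + (38/88 - 50/82)²)) = -20284 - (11 + (38*(1/88) - 50*1/82) + √(900 + (38*(1/88) - 50*1/82)²)) = -20284 - (11 + (19/44 - 25/41) + √(900 + (19/44 - 25/41)²)) = -20284 - (11 - 321/1804 + √(900 + (-321/1804)²)) = -20284 - (11 - 321/1804 + √(900 + 103041/3254416)) = -20284 - (11 - 321/1804 + √(2929077441/3254416)) = -20284 - (11 - 321/1804 + 3*√325453049/1804) = -20284 - (19523/1804 + 3*√325453049/1804) = -20284 + (-19523/1804 - 3*√325453049/1804) = -36611859/1804 - 3*√325453049/1804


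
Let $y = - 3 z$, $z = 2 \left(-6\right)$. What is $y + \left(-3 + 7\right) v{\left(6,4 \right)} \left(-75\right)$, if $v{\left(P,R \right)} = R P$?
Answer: $-7164$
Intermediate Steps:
$v{\left(P,R \right)} = P R$
$z = -12$
$y = 36$ ($y = \left(-3\right) \left(-12\right) = 36$)
$y + \left(-3 + 7\right) v{\left(6,4 \right)} \left(-75\right) = 36 + \left(-3 + 7\right) 6 \cdot 4 \left(-75\right) = 36 + 4 \cdot 24 \left(-75\right) = 36 + 96 \left(-75\right) = 36 - 7200 = -7164$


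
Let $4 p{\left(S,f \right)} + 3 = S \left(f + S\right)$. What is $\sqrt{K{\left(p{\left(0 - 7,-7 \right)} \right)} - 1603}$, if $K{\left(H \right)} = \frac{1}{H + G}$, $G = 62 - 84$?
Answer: $\frac{i \sqrt{78519}}{7} \approx 40.03 i$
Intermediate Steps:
$G = -22$ ($G = 62 - 84 = -22$)
$p{\left(S,f \right)} = - \frac{3}{4} + \frac{S \left(S + f\right)}{4}$ ($p{\left(S,f \right)} = - \frac{3}{4} + \frac{S \left(f + S\right)}{4} = - \frac{3}{4} + \frac{S \left(S + f\right)}{4}$)
$K{\left(H \right)} = \frac{1}{-22 + H}$ ($K{\left(H \right)} = \frac{1}{H - 22} = \frac{1}{-22 + H}$)
$\sqrt{K{\left(p{\left(0 - 7,-7 \right)} \right)} - 1603} = \sqrt{\frac{1}{-22 + \left(- \frac{3}{4} + \frac{\left(0 - 7\right)^{2}}{4} + \frac{1}{4} \left(0 - 7\right) \left(-7\right)\right)} - 1603} = \sqrt{\frac{1}{-22 + \left(- \frac{3}{4} + \frac{\left(-7\right)^{2}}{4} + \frac{1}{4} \left(-7\right) \left(-7\right)\right)} - 1603} = \sqrt{\frac{1}{-22 + \left(- \frac{3}{4} + \frac{1}{4} \cdot 49 + \frac{49}{4}\right)} - 1603} = \sqrt{\frac{1}{-22 + \left(- \frac{3}{4} + \frac{49}{4} + \frac{49}{4}\right)} - 1603} = \sqrt{\frac{1}{-22 + \frac{95}{4}} - 1603} = \sqrt{\frac{1}{\frac{7}{4}} - 1603} = \sqrt{\frac{4}{7} - 1603} = \sqrt{- \frac{11217}{7}} = \frac{i \sqrt{78519}}{7}$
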